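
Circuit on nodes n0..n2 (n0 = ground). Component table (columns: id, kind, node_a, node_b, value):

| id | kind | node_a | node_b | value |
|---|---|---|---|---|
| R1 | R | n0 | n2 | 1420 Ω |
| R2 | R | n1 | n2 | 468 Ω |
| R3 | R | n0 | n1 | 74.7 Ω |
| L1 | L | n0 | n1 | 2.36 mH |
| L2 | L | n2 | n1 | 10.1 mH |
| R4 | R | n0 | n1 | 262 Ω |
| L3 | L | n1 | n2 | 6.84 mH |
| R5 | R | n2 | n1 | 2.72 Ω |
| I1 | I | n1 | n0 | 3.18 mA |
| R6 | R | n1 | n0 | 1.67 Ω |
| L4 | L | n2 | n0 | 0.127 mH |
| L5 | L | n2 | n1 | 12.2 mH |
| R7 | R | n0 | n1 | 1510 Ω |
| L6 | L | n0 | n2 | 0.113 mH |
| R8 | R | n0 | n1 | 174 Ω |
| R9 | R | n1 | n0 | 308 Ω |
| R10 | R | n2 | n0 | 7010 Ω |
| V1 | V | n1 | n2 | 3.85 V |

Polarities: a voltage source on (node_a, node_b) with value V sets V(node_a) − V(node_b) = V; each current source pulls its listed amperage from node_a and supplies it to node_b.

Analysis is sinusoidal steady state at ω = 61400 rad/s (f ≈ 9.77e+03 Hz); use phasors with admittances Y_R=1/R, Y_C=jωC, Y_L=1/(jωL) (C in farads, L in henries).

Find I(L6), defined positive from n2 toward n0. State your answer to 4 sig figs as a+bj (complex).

-0.2012+0.4652j A

MNA unknowns: 2 node voltages V₁..V_2 plus 1 source current (V1)
R1: Y=0.0007042+0.000j on G[0,2]
R2: Y=0.002137+0.000j on G[1,2]
R3: Y=0.01339+0.000j on G[0,1]
L1: Y=0.000-0.006901j on G[0,1]
L2: Y=0.000-0.001613j on G[2,1]
R4: Y=0.003817+0.000j on G[0,1]
L3: Y=0.000-0.002381j on G[1,2]
R5: Y=0.3676+0.000j on G[2,1]
I1: z[1]−=0.00318, z[0]+=0.00318
R6: Y=0.5988+0.000j on G[1,0]
L4: Y=0.000-0.1282j on G[2,0]
L5: Y=0.000-0.001335j on G[2,1]
R7: Y=0.0006623+0.000j on G[0,1]
L6: Y=0.000-0.1441j on G[0,2]
R8: Y=0.005747+0.000j on G[0,1]
R9: Y=0.003247+0.000j on G[1,0]
R10: Y=0.0001427+0.000j on G[2,0]
V1: row V1−V2=3.85, i_V1 at 1,2
solve → V1=0.6225-1.396j, V2=-3.227-1.396j
aux → i_V1=-1.807+0.8984j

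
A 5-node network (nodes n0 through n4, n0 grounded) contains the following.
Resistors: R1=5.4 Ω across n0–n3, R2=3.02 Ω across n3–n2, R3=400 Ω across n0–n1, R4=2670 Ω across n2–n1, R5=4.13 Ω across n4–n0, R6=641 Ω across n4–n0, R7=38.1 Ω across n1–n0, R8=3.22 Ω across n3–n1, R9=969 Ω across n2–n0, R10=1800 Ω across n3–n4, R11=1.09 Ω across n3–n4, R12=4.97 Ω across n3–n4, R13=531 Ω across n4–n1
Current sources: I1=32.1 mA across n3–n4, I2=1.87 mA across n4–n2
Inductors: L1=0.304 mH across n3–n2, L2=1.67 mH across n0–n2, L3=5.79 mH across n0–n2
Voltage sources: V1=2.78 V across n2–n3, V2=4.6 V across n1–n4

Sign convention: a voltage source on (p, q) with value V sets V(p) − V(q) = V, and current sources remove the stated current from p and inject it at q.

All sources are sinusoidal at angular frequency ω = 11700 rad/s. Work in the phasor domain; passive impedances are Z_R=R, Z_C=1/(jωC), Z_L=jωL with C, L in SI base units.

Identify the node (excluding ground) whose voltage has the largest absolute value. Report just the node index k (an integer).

1

Apply KCL at each of the 4 non-ground nodes and solve the resulting linear system.
Node n1: branches {R3, R4, R7, R8, R13, V2} → V_1 = 3.860+0.3963j
Node n2: branches {R2, R4, L1, L2, I2, L3, R9, V1} → V_2 = 2.970+0.4718j
Node n3: branches {R1, R2, I1, L1, R8, R10, R11, R12, V1} → V_3 = 0.1899+0.4718j
Node n4: branches {I1, R5, R6, I2, R10, R11, R12, R13, V2} → V_4 = -0.7399+0.3963j
Source currents: i(V1)=-0.9525+0.9769j, i(V2)=-1.260+0.01208j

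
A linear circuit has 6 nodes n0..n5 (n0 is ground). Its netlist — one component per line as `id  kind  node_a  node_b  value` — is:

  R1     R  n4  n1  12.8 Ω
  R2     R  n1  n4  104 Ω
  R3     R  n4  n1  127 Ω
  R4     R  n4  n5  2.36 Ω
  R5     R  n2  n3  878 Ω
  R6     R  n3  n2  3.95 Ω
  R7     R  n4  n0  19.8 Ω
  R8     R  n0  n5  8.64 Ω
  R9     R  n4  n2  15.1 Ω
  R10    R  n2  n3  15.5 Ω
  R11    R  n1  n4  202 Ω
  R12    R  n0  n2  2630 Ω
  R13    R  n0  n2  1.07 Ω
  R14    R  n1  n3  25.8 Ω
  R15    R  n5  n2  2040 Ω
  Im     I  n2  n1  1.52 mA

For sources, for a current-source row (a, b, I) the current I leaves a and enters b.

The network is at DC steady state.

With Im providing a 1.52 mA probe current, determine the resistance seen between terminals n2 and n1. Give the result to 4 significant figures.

R_eq = 9.976 Ω

MNA unknowns: 5 node voltages V₁..V_5
R1: Y=0.07812 on G[4,1]
R2: Y=0.009615 on G[1,4]
R3: Y=0.007874 on G[4,1]
R4: Y=0.4237 on G[4,5]
R5: Y=0.001139 on G[2,3]
R6: Y=0.2532 on G[3,2]
R7: Y=0.05051 on G[4,0]
R8: Y=0.1157 on G[0,5]
R9: Y=0.06623 on G[4,2]
R10: Y=0.06452 on G[2,3]
R11: Y=0.004950 on G[1,4]
R12: Y=0.0003802 on G[0,2]
R13: Y=0.9346 on G[0,2]
R14: Y=0.03876 on G[1,3]
R15: Y=0.0004902 on G[5,2]
Im: z[2]−=0.00152, z[1]+=0.00152
solve → V1=0.01447, V2=-0.0006905, V3=0.0009531, V4=0.004569, V5=0.003585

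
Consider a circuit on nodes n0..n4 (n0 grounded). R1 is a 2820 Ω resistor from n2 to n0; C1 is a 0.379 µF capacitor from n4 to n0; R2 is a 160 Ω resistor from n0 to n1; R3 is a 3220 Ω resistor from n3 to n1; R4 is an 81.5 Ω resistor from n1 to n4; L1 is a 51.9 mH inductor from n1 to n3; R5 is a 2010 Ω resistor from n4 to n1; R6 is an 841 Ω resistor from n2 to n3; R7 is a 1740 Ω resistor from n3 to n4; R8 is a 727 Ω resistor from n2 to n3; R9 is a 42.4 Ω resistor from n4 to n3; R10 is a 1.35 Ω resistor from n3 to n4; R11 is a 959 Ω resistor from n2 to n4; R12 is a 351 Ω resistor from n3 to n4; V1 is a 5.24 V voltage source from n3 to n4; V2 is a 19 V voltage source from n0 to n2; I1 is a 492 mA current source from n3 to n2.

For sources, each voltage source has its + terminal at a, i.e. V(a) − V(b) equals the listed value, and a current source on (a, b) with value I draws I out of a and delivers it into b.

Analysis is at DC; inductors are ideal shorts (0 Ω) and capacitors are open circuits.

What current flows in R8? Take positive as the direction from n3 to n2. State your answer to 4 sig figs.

-0.05132 A

Element admittances at DC:
  Y(R1) = 0.0003546 S between n2,n0
  Y(C1) = 0.000 S between n4,n0
  Y(R2) = 0.006250 S between n0,n1
  Y(R3) = 0.0003106 S between n3,n1
  Y(R4) = 0.01227 S between n1,n4
  L1: short n1↔n3 (DC inductor)
  Y(R5) = 0.0004975 S between n4,n1
  Y(R6) = 0.001189 S between n2,n3
  Y(R7) = 0.0005747 S between n3,n4
  Y(R8) = 0.001376 S between n2,n3
  Y(R9) = 0.02358 S between n4,n3
  Y(R10) = 0.7407 S between n3,n4
  Y(R11) = 0.001043 S between n2,n4
  Y(R12) = 0.002849 S between n3,n4
  V1: constraint V(n3)−V(n4) = 5.24
  V2: constraint V(n0)−V(n2) = 19
  I1: injects 0.492 A into n2 (from n3)
Assemble and solve the 7×7 MNA system:
  V(n1)=-56.31  V(n2)=-19.00  V(n3)=-56.31  V(n4)=-61.55
  i(L1)=0.2850  i(V1)=-4.134  i(V2)=-0.3587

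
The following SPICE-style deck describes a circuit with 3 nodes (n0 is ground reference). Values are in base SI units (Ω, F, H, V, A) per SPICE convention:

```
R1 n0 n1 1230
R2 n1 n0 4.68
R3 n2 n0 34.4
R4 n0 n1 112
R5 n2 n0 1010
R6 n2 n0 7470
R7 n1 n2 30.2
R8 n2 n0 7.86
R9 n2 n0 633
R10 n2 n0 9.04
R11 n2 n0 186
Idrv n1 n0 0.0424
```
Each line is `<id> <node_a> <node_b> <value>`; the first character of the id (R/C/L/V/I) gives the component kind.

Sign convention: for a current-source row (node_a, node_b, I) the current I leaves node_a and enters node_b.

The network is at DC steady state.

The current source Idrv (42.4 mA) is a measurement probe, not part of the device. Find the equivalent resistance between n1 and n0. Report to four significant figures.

R_eq = 3.953 Ω

Apply KCL at each of the 2 non-ground nodes and solve the resulting linear system.
Node n1: branches {R1, R2, R4, R7, Idrv} → V_1 = -0.1676
Node n2: branches {R3, R5, R6, R7, R8, R9, R10, R11} → V_2 = -0.01801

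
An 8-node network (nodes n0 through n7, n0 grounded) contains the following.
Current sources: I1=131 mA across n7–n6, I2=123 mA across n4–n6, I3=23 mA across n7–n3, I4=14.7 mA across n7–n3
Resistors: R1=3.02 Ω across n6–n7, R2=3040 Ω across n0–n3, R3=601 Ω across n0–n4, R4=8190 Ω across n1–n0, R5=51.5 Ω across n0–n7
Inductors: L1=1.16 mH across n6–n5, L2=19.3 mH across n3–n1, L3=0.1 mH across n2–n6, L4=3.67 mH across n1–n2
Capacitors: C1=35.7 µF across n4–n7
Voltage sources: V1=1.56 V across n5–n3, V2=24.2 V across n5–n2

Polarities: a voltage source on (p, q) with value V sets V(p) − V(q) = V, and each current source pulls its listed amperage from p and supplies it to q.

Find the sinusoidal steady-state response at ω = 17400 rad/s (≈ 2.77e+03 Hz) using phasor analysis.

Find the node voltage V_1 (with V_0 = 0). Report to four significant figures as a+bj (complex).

MNA unknowns: 7 node voltages V₁..V_7 plus 2 source currents (V1, V2)
I1: z[7]−=0.131, z[6]+=0.131
R1: Y=0.3311+0.000j on G[6,7]
I2: z[4]−=0.123, z[6]+=0.123
R2: Y=0.0003289+0.000j on G[0,3]
I3: z[7]−=0.023, z[3]+=0.023
L1: Y=0.000-0.04954j on G[6,5]
I4: z[7]−=0.0147, z[3]+=0.0147
L2: Y=0.000-0.002978j on G[3,1]
R3: Y=0.001664+0.000j on G[0,4]
R4: Y=0.0001221+0.000j on G[1,0]
R5: Y=0.01942+0.000j on G[0,7]
C1: Y=0.000+0.6212j on G[4,7]
L3: Y=0.000-0.5747j on G[2,6]
L4: Y=0.000-0.01566j on G[1,2]
V1: row V5−V3=1.56, i_V1 at 5,3
V2: row V5−V2=24.2, i_V2 at 5,2
solve → V1=2.212+0.01807j, V2=-1.406+0.03256j, V3=21.23+0.03256j, V4=-0.3446+0.1809j, V5=22.79+0.03256j, V6=0.5149-0.01621j, V7=-0.3441-0.01617j
aux → i_V1=-0.03067-0.05663j, i_V2=0.02826+1.160j

2.212+0.01807j V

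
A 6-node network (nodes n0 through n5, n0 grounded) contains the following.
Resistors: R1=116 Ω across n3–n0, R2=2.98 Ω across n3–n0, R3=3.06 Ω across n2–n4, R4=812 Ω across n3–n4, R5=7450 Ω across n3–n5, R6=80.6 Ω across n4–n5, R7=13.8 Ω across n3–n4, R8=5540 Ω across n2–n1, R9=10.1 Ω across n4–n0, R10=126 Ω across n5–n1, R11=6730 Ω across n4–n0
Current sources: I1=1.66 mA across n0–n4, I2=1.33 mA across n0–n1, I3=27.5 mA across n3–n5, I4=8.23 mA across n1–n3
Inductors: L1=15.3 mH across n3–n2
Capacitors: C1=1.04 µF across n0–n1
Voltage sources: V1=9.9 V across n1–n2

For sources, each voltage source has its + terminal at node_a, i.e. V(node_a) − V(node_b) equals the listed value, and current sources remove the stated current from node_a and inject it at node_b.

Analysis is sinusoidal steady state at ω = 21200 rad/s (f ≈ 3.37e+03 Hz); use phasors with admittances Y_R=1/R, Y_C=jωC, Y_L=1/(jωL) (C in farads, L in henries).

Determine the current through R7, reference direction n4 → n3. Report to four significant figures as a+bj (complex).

-0.003466-0.07876j A

Apply KCL at each of the 5 non-ground nodes and solve the resulting linear system.
Node n1: branches {I2, C1, R8, I4, R10, V1} → V_1 = 9.525-1.953j
Node n2: branches {R3, L1, R8, V1} → V_2 = -0.3751-1.953j
Node n3: branches {R1, R2, R4, R5, L1, I3, R7, I4} → V_3 = -0.07969-0.2306j
Node n4: branches {I1, R3, R4, R6, R7, R9, R11} → V_4 = -0.1275-1.317j
Node n5: branches {R5, I3, R6, R10} → V_5 = 4.957-1.557j
Source currents: i(V1)=-0.08801-0.2069j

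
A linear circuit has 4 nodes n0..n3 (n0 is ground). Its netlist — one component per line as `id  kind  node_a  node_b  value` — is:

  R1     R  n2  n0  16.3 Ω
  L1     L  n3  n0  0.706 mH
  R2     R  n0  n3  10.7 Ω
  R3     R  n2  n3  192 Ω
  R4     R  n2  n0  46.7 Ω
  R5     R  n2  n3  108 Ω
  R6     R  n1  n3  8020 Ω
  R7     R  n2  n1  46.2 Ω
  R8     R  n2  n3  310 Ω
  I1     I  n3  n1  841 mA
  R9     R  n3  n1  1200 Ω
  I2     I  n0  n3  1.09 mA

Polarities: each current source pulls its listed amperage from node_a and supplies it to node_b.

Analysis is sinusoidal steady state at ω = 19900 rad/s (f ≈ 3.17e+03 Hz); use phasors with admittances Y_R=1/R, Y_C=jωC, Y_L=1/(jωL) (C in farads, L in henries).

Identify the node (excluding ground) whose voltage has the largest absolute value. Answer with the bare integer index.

MNA unknowns: 3 node voltages V₁..V_3
R1: Y=0.06135+0.000j on G[2,0]
L1: Y=0.000-0.07118j on G[3,0]
R2: Y=0.09346+0.000j on G[0,3]
R3: Y=0.005208+0.000j on G[2,3]
R4: Y=0.02141+0.000j on G[2,0]
R5: Y=0.009259+0.000j on G[2,3]
R6: Y=0.0001247+0.000j on G[1,3]
R7: Y=0.02165+0.000j on G[2,1]
R8: Y=0.003226+0.000j on G[2,3]
I1: z[3]−=0.841, z[1]+=0.841
R9: Y=0.0008333+0.000j on G[3,1]
I2: z[0]−=0.00109, z[3]+=0.00109
solve → V1=43.89-0.6042j, V2=7.168-0.5084j, V3=-4.227-2.769j

1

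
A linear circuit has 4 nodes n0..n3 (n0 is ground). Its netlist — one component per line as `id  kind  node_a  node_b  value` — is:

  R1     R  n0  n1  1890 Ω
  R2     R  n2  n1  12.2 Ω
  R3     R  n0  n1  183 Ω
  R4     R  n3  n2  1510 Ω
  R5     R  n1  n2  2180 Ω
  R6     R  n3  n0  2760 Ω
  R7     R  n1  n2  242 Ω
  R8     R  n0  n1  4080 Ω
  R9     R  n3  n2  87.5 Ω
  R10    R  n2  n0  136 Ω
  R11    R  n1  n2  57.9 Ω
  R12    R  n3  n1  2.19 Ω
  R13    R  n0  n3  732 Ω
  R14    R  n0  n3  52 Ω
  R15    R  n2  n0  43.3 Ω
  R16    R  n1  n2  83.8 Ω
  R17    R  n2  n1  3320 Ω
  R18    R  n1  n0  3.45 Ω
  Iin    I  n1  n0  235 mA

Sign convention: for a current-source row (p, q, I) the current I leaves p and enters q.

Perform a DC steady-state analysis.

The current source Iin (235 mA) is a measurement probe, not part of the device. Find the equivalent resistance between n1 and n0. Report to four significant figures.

R_eq = 2.936 Ω

Element admittances at DC:
  Y(R1) = 0.0005291 S between n0,n1
  Y(R2) = 0.08197 S between n2,n1
  Y(R3) = 0.005464 S between n0,n1
  Y(R4) = 0.0006623 S between n3,n2
  Y(R5) = 0.0004587 S between n1,n2
  Y(R6) = 0.0003623 S between n3,n0
  Y(R7) = 0.004132 S between n1,n2
  Y(R8) = 0.0002451 S between n0,n1
  Y(R9) = 0.01143 S between n3,n2
  Y(R10) = 0.007353 S between n2,n0
  Y(R11) = 0.01727 S between n1,n2
  Y(R12) = 0.4566 S between n3,n1
  Y(R13) = 0.001366 S between n0,n3
  Y(R14) = 0.01923 S between n0,n3
  Y(R15) = 0.02309 S between n2,n0
  Y(R16) = 0.01193 S between n1,n2
  Y(R17) = 0.0003012 S between n2,n1
  Y(R18) = 0.2899 S between n1,n0
  Iin: injects 0.235 A into n0 (from n1)
Assemble and solve the 3×3 MNA system:
  V(n1)=-0.6901  V(n2)=-0.5551  V(n3)=-0.6572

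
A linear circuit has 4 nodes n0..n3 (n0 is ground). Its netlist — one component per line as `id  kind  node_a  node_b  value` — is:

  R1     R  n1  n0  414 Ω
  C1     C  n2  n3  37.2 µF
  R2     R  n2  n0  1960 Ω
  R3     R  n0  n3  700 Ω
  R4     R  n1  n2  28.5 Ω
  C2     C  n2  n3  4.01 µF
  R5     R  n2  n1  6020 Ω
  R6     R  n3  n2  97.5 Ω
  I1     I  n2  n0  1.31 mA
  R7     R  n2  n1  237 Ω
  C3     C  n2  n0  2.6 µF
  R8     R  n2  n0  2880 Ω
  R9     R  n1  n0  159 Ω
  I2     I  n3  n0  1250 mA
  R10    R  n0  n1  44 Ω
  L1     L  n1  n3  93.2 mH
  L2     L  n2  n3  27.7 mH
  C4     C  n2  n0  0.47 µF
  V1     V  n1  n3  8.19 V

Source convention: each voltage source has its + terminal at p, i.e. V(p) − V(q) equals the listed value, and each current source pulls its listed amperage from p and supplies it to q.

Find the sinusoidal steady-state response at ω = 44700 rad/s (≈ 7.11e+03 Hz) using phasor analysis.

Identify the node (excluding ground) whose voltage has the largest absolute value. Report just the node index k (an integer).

MNA unknowns: 3 node voltages V₁..V_3 plus 1 source current (V1)
R1: Y=0.002415+0.000j on G[1,0]
C1: Y=0.000+1.663j on G[2,3]
R2: Y=0.0005102+0.000j on G[2,0]
R3: Y=0.001429+0.000j on G[0,3]
R4: Y=0.03509+0.000j on G[1,2]
C2: Y=0.000+0.1792j on G[2,3]
R5: Y=0.0001661+0.000j on G[2,1]
R6: Y=0.01026+0.000j on G[3,2]
I1: z[2]−=0.00131, z[0]+=0.00131
R7: Y=0.004219+0.000j on G[2,1]
C3: Y=0.000+0.1162j on G[2,0]
R8: Y=0.0003472+0.000j on G[2,0]
R9: Y=0.006289+0.000j on G[1,0]
I2: z[3]−=1.25, z[0]+=1.25
R10: Y=0.02273+0.000j on G[0,1]
L1: Y=0.000-0.0002400j on G[1,3]
L2: Y=0.000-0.0008076j on G[2,3]
C4: Y=0.000+0.02101j on G[2,0]
V1: row V1−V3=8.19, i_V1 at 1,3
solve → V1=5.219+11.20j, V2=-2.746+10.27j, V3=-2.971+11.20j
aux → i_V1=-0.4784-0.3870j

1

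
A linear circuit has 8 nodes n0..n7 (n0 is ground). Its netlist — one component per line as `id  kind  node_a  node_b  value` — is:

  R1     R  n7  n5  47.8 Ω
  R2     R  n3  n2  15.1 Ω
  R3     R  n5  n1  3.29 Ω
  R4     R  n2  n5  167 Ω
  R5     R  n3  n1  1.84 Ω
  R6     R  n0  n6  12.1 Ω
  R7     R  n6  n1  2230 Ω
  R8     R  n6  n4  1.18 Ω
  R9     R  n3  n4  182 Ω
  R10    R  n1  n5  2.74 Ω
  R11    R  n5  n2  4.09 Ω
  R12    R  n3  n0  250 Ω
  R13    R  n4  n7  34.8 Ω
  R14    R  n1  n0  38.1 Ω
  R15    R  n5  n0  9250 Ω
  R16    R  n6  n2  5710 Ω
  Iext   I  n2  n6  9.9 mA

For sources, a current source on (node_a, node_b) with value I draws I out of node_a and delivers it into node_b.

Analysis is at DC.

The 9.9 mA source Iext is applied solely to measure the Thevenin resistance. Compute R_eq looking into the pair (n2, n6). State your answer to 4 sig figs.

Element admittances at DC:
  Y(R1) = 0.02092 S between n7,n5
  Y(R2) = 0.06623 S between n3,n2
  Y(R3) = 0.3040 S between n5,n1
  Y(R4) = 0.005988 S between n2,n5
  Y(R5) = 0.5435 S between n3,n1
  Y(R6) = 0.08264 S between n0,n6
  Y(R7) = 0.0004484 S between n6,n1
  Y(R8) = 0.8475 S between n6,n4
  Y(R9) = 0.005495 S between n3,n4
  Y(R10) = 0.3650 S between n1,n5
  Y(R11) = 0.2445 S between n5,n2
  Y(R12) = 0.004000 S between n3,n0
  Y(R13) = 0.02874 S between n4,n7
  Y(R14) = 0.02625 S between n1,n0
  Y(R15) = 0.0001081 S between n5,n0
  Y(R16) = 0.0001751 S between n6,n2
  Iext: injects 0.0099 A into n6 (from n2)
Assemble and solve the 7×7 MNA system:
  V(n1)=-0.1790  V(n2)=-0.2155  V(n3)=-0.1796  V(n4)=0.06071  V(n5)=-0.1857  V(n6)=0.06579  V(n7)=-0.04310

R_eq = 28.42 Ω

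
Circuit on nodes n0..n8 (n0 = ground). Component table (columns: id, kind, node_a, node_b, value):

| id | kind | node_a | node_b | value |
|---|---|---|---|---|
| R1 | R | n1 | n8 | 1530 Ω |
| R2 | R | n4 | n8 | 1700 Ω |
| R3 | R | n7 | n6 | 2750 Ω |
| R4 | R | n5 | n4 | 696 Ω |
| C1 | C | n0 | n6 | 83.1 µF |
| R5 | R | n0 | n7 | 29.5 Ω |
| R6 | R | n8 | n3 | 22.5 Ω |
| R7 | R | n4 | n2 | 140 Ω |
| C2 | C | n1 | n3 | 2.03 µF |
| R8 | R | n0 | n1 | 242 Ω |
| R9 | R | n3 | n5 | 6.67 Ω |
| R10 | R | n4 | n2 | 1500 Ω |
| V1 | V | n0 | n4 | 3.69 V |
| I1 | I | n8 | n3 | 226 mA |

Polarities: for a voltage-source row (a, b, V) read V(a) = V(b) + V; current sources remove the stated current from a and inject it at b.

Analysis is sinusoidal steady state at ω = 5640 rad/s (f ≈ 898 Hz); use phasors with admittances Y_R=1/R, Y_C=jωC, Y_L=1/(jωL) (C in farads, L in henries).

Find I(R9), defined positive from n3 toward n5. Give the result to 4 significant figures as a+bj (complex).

MNA unknowns: 8 node voltages V₁..V_8 plus 1 source current (V1)
R1: Y=0.0006536+0.000j on G[1,8]
R2: Y=0.0005882+0.000j on G[4,8]
R3: Y=0.0003636+0.000j on G[7,6]
R4: Y=0.001437+0.000j on G[5,4]
C1: Y=0.000+0.4687j on G[0,6]
R5: Y=0.03390+0.000j on G[0,7]
R6: Y=0.04444+0.000j on G[8,3]
R7: Y=0.007143+0.000j on G[4,2]
C2: Y=0.000+0.01145j on G[1,3]
R8: Y=0.004132+0.000j on G[0,1]
R9: Y=0.1499+0.000j on G[3,5]
R10: Y=0.0006667+0.000j on G[4,2]
V1: row V0−V4=3.69, i_V1 at 0,4
I1: z[8]−=0.226, z[3]+=0.226
solve → V1=-0.7319+0.006571j, V2=-3.690+0.000j, V3=-0.7284-0.01364j, V4=-3.690+0.000j, V5=-0.7565-0.01351j, V6=0.000+0.000j, V7=0.000+0.000j, V8=-5.713-0.01317j
aux → i_V1=-0.003025+2.715e-05j

0.004215-1.941e-05j A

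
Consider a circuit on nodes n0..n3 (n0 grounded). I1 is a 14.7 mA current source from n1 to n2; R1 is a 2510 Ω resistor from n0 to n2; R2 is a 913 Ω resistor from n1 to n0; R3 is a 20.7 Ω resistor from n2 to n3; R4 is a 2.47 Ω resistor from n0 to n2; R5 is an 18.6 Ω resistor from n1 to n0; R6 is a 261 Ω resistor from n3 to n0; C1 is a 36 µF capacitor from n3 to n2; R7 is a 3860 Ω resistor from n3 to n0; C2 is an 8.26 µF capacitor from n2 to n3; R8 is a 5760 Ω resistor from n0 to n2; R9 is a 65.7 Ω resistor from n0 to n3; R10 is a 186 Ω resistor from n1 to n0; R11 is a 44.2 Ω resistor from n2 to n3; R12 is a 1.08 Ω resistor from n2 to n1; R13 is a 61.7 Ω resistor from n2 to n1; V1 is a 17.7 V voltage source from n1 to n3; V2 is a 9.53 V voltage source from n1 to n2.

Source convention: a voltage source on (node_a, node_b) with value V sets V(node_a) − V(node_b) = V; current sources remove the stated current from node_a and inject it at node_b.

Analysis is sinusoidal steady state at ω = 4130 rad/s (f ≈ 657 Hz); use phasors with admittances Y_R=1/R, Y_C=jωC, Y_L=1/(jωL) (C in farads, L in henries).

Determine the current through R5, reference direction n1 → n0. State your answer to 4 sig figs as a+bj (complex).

0.4662+0.000j A

Element admittances at ω=4130 rad/s:
  I1: injects 0.0147 A into n2 (from n1)
  Y(R1) = 0.0003984+0.000j S between n0,n2
  Y(R2) = 0.001095+0.000j S between n1,n0
  Y(R3) = 0.04831+0.000j S between n2,n3
  Y(R4) = 0.4049+0.000j S between n0,n2
  Y(R5) = 0.05376+0.000j S between n1,n0
  Y(R6) = 0.003831+0.000j S between n3,n0
  Y(C1) = 0.000+0.1487j S between n3,n2
  Y(R7) = 0.0002591+0.000j S between n3,n0
  Y(C2) = 0.000+0.03411j S between n2,n3
  Y(R8) = 0.0001736+0.000j S between n0,n2
  Y(R9) = 0.01522+0.000j S between n0,n3
  Y(R10) = 0.005376+0.000j S between n1,n0
  Y(R11) = 0.02262+0.000j S between n2,n3
  Y(R12) = 0.9259+0.000j S between n2,n1
  Y(R13) = 0.01621+0.000j S between n2,n1
  V1: constraint V(n1)−V(n3) = 17.7
  V2: constraint V(n1)−V(n2) = 9.53
Assemble and solve the 5×5 MNA system:
  V(n1)=8.672+0.000j  V(n2)=-0.8583+0.000j  V(n3)=-9.028+0.000j
  i(V1)=-0.7539-1.493j  i(V2)=-8.762+1.493j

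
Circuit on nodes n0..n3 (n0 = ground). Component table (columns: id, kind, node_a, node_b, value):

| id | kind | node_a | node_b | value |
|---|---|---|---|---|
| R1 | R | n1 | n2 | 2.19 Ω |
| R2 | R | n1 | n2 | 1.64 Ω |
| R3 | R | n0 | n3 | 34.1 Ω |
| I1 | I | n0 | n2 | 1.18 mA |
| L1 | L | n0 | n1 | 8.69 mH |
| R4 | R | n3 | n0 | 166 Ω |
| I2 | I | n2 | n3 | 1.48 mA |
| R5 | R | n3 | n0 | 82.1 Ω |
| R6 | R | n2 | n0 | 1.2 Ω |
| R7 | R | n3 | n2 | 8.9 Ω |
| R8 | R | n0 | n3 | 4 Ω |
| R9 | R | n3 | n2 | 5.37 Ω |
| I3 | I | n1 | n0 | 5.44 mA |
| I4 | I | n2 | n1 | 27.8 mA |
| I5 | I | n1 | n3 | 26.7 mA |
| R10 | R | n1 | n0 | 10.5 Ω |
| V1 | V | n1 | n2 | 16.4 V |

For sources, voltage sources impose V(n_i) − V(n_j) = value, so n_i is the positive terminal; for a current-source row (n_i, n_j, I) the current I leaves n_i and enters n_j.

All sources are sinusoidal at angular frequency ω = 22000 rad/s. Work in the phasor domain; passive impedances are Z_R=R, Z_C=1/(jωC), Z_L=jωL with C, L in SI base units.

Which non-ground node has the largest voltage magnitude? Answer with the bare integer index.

1

Element admittances at ω=22000 rad/s:
  Y(R1) = 0.4566+0.000j S between n1,n2
  Y(R2) = 0.6098+0.000j S between n1,n2
  Y(R3) = 0.02933+0.000j S between n0,n3
  I1: injects 0.00118 A into n2 (from n0)
  Y(L1) = 0.000-0.005231j S between n0,n1
  Y(R4) = 0.006024+0.000j S between n3,n0
  I2: injects 0.00148 A into n3 (from n2)
  Y(R5) = 0.01218+0.000j S between n3,n0
  Y(R6) = 0.8333+0.000j S between n2,n0
  Y(R7) = 0.1124+0.000j S between n3,n2
  Y(R8) = 0.2500+0.000j S between n0,n3
  Y(R9) = 0.1862+0.000j S between n3,n2
  I3: injects 0.00544 A into n0 (from n1)
  I4: injects 0.0278 A into n1 (from n2)
  I5: injects 0.0267 A into n3 (from n1)
  Y(R10) = 0.09524+0.000j S between n1,n0
  V1: constraint V(n1)−V(n2) = 16.4
Assemble and solve the 4×4 MNA system:
  V(n1)=14.93+0.07249j  V(n2)=-1.467+0.07249j  V(n3)=-0.6874+0.03631j
  i(V1)=-18.92+0.07121j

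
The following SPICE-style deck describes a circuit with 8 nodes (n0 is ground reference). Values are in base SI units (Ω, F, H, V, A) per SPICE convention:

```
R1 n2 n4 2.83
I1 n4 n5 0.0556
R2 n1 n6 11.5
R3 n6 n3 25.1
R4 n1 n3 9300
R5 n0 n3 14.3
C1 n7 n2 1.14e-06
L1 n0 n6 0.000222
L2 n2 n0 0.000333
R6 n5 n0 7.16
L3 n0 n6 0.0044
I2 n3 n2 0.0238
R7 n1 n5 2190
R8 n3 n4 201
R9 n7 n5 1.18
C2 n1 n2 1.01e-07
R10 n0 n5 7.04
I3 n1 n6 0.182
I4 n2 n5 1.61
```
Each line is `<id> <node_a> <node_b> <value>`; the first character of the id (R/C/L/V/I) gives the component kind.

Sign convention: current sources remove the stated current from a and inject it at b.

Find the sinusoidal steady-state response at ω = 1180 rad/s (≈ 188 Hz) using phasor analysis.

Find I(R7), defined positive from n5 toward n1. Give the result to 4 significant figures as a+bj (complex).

0.003630-1.351e-05j A

Element admittances at ω=1180 rad/s:
  Y(R1) = 0.3534+0.000j S between n2,n4
  I1: injects 0.0556 A into n5 (from n4)
  Y(R2) = 0.08696+0.000j S between n1,n6
  Y(R3) = 0.03984+0.000j S between n6,n3
  Y(R4) = 0.0001075+0.000j S between n1,n3
  Y(R5) = 0.06993+0.000j S between n0,n3
  Y(C1) = 0.000+0.001345j S between n7,n2
  Y(L1) = 0.000-3.817j S between n0,n6
  Y(L2) = 0.000-2.545j S between n2,n0
  Y(R6) = 0.1397+0.000j S between n5,n0
  Y(L3) = 0.000-0.1926j S between n0,n6
  I2: injects 0.0238 A into n2 (from n3)
  Y(R7) = 0.0004566+0.000j S between n1,n5
  Y(R8) = 0.004975+0.000j S between n3,n4
  Y(R9) = 0.8475+0.000j S between n7,n5
  Y(C2) = 0.000+0.0001192j S between n1,n2
  Y(R10) = 0.1420+0.000j S between n0,n5
  I3: injects 0.182 A into n6 (from n1)
  I4: injects 1.61 A into n5 (from n2)
Assemble and solve the 7×7 MNA system:
  V(n1)=-2.048+0.001434j  V(n2)=-0.004218-0.6456j  V(n3)=-0.2161-0.02800j  V(n4)=-0.1623-0.6370j  V(n5)=5.902-0.02816j  V(n6)=0.0002099-0.001175j  V(n7)=5.903-0.03754j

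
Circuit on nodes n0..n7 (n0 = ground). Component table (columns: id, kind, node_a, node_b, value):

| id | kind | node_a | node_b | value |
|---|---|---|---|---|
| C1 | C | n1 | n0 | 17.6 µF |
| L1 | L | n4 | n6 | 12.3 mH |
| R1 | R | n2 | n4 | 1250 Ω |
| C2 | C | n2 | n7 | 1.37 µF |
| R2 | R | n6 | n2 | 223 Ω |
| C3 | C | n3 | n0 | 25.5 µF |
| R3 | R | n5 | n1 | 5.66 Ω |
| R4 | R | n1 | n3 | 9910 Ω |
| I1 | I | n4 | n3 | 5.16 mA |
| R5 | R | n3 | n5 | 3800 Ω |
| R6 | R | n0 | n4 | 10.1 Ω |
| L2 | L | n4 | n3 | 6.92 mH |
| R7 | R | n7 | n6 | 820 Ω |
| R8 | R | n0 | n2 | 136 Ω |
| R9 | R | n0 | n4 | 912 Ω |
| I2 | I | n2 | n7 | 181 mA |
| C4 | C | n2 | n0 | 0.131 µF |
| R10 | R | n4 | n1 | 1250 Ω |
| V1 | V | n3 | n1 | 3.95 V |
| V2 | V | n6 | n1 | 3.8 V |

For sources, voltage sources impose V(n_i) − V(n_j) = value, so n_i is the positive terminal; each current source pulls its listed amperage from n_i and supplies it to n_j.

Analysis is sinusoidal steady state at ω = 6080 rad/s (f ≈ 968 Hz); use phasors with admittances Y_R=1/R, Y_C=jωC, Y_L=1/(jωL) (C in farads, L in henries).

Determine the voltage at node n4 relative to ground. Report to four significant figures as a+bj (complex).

0.1639-0.5516j V

MNA unknowns: 7 node voltages V₁..V_7 plus 2 source currents (V1, V2)
C1: Y=0.000+0.1070j on G[1,0]
L1: Y=0.000-0.01337j on G[4,6]
R1: Y=0.0008000+0.000j on G[2,4]
C2: Y=0.000+0.008330j on G[2,7]
R2: Y=0.004484+0.000j on G[6,2]
C3: Y=0.000+0.1550j on G[3,0]
R3: Y=0.1767+0.000j on G[5,1]
R4: Y=0.0001009+0.000j on G[1,3]
I1: z[4]−=0.00516, z[3]+=0.00516
R5: Y=0.0002632+0.000j on G[3,5]
R6: Y=0.09901+0.000j on G[0,4]
L2: Y=0.000-0.02377j on G[4,3]
R7: Y=0.001220+0.000j on G[7,6]
R8: Y=0.007353+0.000j on G[0,2]
R9: Y=0.001096+0.000j on G[0,4]
I2: z[2]−=0.181, z[7]+=0.181
C4: Y=0.000+0.0007965j on G[2,0]
R10: Y=0.0008000+0.000j on G[4,1]
V1: row V3−V1=3.95, i_V1 at 3,1
V2: row V6−V1=3.8, i_V2 at 6,1
solve → V1=-2.180+0.07184j, V2=0.5294+1.857j, V3=1.770+0.07184j, V4=0.1639-0.5516j, V5=-2.174+0.07184j, V6=1.620+0.07184j, V7=3.411-19.61j
aux → i_V1=4.375e-05-0.2362j, i_V2=-0.01104+0.003470j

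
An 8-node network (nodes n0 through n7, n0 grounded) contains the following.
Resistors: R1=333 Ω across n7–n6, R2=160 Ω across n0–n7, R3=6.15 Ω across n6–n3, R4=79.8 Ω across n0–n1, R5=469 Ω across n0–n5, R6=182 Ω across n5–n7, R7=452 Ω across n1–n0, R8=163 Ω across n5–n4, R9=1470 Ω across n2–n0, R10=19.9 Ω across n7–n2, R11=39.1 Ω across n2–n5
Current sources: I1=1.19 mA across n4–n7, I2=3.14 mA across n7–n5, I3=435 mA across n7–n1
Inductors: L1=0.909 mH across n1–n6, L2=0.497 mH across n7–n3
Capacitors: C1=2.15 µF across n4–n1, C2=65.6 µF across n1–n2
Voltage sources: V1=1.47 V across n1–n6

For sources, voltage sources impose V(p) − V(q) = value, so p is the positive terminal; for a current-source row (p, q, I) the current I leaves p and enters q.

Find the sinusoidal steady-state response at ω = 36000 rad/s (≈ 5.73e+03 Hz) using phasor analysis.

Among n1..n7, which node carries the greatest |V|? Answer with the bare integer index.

Apply KCL at each of the 7 non-ground nodes and solve the resulting linear system.
Node n1: branches {L1, R4, R7, C1, I3, C2, V1} → V_1 = 1.288+0.5253j
Node n2: branches {R9, R10, R11, C2} → V_2 = 1.241+0.6309j
Node n3: branches {R3, L2} → V_3 = -1.115+1.305j
Node n4: branches {I1, R8, C1} → V_4 = 1.266+0.5926j
Node n5: branches {R5, R6, R8, I2, R11} → V_5 = 0.6117+0.3054j
Node n6: branches {R1, R3, L1, V1} → V_6 = -0.1816+0.5253j
Node n7: branches {R1, R2, I1, R6, L2, I2, R10, I3} → V_7 = -3.383-1.412j
Source currents: i(V1)=0.1615-0.07601j

7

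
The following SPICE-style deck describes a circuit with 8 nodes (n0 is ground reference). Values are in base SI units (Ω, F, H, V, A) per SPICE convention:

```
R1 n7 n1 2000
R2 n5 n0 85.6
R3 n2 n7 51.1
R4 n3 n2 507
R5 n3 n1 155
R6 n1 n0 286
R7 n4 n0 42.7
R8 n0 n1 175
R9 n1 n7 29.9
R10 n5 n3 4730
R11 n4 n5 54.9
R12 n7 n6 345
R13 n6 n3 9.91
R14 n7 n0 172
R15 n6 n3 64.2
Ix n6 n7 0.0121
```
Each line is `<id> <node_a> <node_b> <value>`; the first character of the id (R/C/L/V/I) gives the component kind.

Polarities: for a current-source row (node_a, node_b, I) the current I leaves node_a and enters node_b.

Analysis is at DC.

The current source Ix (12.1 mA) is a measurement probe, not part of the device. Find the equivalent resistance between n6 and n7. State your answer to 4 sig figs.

R_eq = 100.8 Ω

MNA unknowns: 7 node voltages V₁..V_7
R1: Y=0.0005000 on G[7,1]
R2: Y=0.01168 on G[5,0]
R3: Y=0.01957 on G[2,7]
R4: Y=0.001972 on G[3,2]
R5: Y=0.006452 on G[3,1]
R6: Y=0.003497 on G[1,0]
R7: Y=0.02342 on G[4,0]
R8: Y=0.005714 on G[0,1]
R9: Y=0.03344 on G[1,7]
R10: Y=0.0002114 on G[5,3]
R11: Y=0.01821 on G[4,5]
R12: Y=0.002899 on G[7,6]
R13: Y=0.1009 on G[6,3]
R14: Y=0.005814 on G[7,0]
R15: Y=0.01558 on G[6,3]
Ix: z[6]−=0.0121, z[7]+=0.0121
solve → V1=-0.05196, V2=0.01433, V3=-1.027, V4=-0.004292, V5=-0.009811, V6=-1.101, V7=0.1193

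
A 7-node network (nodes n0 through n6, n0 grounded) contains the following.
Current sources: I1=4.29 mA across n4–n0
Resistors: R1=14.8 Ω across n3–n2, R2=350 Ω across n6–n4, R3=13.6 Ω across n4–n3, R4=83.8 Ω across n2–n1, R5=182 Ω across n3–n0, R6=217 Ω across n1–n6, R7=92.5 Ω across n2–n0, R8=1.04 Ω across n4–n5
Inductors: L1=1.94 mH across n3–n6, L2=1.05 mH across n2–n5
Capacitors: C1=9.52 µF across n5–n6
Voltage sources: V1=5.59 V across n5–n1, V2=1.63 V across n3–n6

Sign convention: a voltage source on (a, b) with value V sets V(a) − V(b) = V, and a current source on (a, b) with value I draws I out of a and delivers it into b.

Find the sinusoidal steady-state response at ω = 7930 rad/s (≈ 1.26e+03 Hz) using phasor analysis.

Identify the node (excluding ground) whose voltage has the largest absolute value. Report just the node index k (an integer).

1

MNA unknowns: 6 node voltages V₁..V_6 plus 2 source currents (V1, V2)
I1: z[4]−=0.00429, z[0]+=0.00429
R1: Y=0.06757+0.000j on G[3,2]
R2: Y=0.002857+0.000j on G[6,4]
R3: Y=0.07353+0.000j on G[4,3]
R4: Y=0.01193+0.000j on G[2,1]
L1: Y=0.000-0.06500j on G[3,6]
R5: Y=0.005495+0.000j on G[3,0]
R6: Y=0.004608+0.000j on G[1,6]
R7: Y=0.01081+0.000j on G[2,0]
L2: Y=0.000-0.1201j on G[2,5]
R8: Y=0.9615+0.000j on G[4,5]
C1: Y=0.000+0.07549j on G[5,6]
V1: row V5−V1=5.59, i_V1 at 5,1
V2: row V3−V6=1.63, i_V2 at 3,6
solve → V1=-5.508-0.1648j, V2=-0.4582-0.2996j, V3=0.1208+0.5894j, V4=0.07648-0.1093j, V5=0.08226-0.1648j, V6=-1.509+0.5894j
aux → i_V1=-0.07868-0.001868j, i_V2=-0.04304-0.008723j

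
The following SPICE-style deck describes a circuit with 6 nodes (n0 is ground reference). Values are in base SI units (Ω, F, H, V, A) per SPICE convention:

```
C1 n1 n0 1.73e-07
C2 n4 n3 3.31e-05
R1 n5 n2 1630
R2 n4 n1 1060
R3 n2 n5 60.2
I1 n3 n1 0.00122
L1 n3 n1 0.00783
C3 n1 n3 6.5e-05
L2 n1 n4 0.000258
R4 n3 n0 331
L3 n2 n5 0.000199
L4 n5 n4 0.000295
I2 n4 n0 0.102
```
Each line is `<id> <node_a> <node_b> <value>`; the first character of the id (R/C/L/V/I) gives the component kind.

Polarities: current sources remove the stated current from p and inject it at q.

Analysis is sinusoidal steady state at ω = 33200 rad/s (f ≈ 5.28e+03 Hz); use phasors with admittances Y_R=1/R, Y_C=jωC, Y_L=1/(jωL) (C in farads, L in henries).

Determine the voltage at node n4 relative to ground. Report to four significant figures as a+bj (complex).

MNA unknowns: 5 node voltages V₁..V_5
C1: Y=0.000+0.005744j on G[1,0]
C2: Y=0.000+1.099j on G[4,3]
R1: Y=0.0006135+0.000j on G[5,2]
R2: Y=0.0009434+0.000j on G[4,1]
R3: Y=0.01661+0.000j on G[2,5]
I1: z[3]−=0.00122, z[1]+=0.00122
L1: Y=0.000-0.003847j on G[3,1]
C3: Y=0.000+2.158j on G[1,3]
L2: Y=0.000-0.1167j on G[1,4]
R4: Y=0.003021+0.000j on G[3,0]
L3: Y=0.000-0.1514j on G[2,5]
L4: Y=0.000-0.1021j on G[5,4]
I2: z[4]−=0.102, z[0]+=0.102
solve → V1=-7.331+13.89j, V2=-7.355+14.05j, V3=-7.352+13.94j, V4=-7.355+14.05j, V5=-7.355+14.05j

-7.355+14.05j V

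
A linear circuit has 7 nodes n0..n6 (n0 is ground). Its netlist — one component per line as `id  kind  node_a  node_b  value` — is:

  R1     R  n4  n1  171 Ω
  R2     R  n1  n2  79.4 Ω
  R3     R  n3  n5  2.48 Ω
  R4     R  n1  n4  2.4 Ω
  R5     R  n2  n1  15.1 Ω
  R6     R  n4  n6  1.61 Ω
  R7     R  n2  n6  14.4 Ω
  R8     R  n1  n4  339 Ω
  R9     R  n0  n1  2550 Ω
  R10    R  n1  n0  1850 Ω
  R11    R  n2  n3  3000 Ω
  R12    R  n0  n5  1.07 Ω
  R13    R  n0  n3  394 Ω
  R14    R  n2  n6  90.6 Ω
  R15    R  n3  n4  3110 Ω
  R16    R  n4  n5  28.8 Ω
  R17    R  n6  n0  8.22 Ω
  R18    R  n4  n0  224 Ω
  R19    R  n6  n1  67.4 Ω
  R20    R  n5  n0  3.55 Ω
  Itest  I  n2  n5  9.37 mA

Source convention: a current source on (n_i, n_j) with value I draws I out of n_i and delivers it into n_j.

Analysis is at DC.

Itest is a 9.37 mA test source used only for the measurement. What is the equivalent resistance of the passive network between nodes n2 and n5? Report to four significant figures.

R_eq = 13.42 Ω

MNA unknowns: 6 node voltages V₁..V_6
R1: Y=0.005848 on G[4,1]
R2: Y=0.01259 on G[1,2]
R3: Y=0.4032 on G[3,5]
R4: Y=0.4167 on G[1,4]
R5: Y=0.06623 on G[2,1]
R6: Y=0.6211 on G[4,6]
R7: Y=0.06944 on G[2,6]
R8: Y=0.002950 on G[1,4]
R9: Y=0.0003922 on G[0,1]
R10: Y=0.0005405 on G[1,0]
R11: Y=0.0003333 on G[2,3]
R12: Y=0.9346 on G[0,5]
R13: Y=0.002538 on G[0,3]
R14: Y=0.01104 on G[2,6]
R15: Y=0.0003215 on G[3,4]
R16: Y=0.03472 on G[4,5]
R17: Y=0.1217 on G[6,0]
R18: Y=0.004464 on G[4,0]
R19: Y=0.01484 on G[6,1]
R20: Y=0.2817 on G[5,0]
Itest: z[2]−=0.00937, z[5]+=0.00937
solve → V1=-0.06718, V2=-0.1199, V3=0.005630, V4=-0.05796, V5=0.005820, V6=-0.05566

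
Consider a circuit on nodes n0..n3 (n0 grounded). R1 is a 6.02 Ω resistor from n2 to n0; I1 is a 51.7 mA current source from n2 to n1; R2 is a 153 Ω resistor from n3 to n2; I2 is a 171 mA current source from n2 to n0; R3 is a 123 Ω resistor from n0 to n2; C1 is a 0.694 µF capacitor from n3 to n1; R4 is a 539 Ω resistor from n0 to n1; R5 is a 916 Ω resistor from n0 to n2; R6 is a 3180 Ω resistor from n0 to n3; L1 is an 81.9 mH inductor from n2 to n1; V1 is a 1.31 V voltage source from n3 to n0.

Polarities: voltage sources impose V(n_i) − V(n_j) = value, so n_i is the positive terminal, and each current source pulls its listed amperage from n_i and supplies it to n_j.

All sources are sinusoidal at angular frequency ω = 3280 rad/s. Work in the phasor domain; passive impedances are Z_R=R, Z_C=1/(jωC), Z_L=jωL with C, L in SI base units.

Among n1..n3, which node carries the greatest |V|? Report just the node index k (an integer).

Element admittances at ω=3280 rad/s:
  Y(R1) = 0.1661+0.000j S between n2,n0
  I1: injects 0.0517 A into n1 (from n2)
  Y(R2) = 0.006536+0.000j S between n3,n2
  I2: injects 0.171 A into n0 (from n2)
  Y(R3) = 0.008130+0.000j S between n0,n2
  Y(C1) = 0.000+0.002276j S between n3,n1
  Y(R4) = 0.001855+0.000j S between n0,n1
  Y(R5) = 0.001092+0.000j S between n0,n2
  Y(R6) = 0.0003145+0.000j S between n0,n3
  Y(L1) = 0.000-0.003723j S between n2,n1
  V1: constraint V(n3)−V(n0) = 1.31
Assemble and solve the 4×4 MNA system:
  V(n1)=15.31+15.26j  V(n2)=-0.8583-0.3309j  V(n3)=1.310+0.000j
  i(V1)=-0.04932+0.02970j

1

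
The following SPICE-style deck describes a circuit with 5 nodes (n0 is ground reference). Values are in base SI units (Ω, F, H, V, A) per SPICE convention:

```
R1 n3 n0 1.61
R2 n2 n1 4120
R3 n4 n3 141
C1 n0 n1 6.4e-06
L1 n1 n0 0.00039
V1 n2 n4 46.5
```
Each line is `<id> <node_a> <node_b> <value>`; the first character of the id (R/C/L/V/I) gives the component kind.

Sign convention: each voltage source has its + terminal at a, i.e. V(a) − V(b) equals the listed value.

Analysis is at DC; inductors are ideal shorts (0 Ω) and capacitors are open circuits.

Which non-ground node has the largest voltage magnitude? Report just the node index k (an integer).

2

MNA unknowns: 4 node voltages V₁..V_4 plus 2 source currents (L1, V1)
R1: Y=0.6211 on G[3,0]
R2: Y=0.0002427 on G[2,1]
R3: Y=0.007092 on G[4,3]
C1: Y=0.000 on G[0,1]
L1: row V1−V0=0, i_L1 at 1,0
V1: row V2−V4=46.5, i_V1 at 2,4
solve → V1=0.000, V2=44.94, V3=-0.01756, V4=-1.556
aux → i_L1=0.01091, i_V1=-0.01091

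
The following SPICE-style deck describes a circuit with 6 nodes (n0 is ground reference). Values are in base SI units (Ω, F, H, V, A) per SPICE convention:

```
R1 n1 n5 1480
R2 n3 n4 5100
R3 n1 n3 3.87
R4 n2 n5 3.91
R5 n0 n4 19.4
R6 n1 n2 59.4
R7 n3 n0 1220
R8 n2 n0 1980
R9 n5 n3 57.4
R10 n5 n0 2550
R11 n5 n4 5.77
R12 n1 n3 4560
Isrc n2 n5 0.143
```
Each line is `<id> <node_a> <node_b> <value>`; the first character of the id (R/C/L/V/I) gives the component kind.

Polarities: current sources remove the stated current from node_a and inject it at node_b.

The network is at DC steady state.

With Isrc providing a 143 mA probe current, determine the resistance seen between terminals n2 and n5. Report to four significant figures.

MNA unknowns: 5 node voltages V₁..V_5
R1: Y=0.0006757 on G[1,5]
R2: Y=0.0001961 on G[3,4]
R3: Y=0.2584 on G[1,3]
R4: Y=0.2558 on G[2,5]
R5: Y=0.05155 on G[0,4]
R6: Y=0.01684 on G[1,2]
R7: Y=0.0008197 on G[3,0]
R8: Y=0.0005051 on G[2,0]
R9: Y=0.01742 on G[5,3]
R10: Y=0.0003922 on G[5,0]
R11: Y=0.1733 on G[5,4]
R12: Y=0.0002193 on G[1,3]
Isrc: z[2]−=0.143, z[5]+=0.143
solve → V1=-0.2503, V2=-0.5281, V3=-0.2329, V4=0.008790, V5=0.01168

R_eq = 3.775 Ω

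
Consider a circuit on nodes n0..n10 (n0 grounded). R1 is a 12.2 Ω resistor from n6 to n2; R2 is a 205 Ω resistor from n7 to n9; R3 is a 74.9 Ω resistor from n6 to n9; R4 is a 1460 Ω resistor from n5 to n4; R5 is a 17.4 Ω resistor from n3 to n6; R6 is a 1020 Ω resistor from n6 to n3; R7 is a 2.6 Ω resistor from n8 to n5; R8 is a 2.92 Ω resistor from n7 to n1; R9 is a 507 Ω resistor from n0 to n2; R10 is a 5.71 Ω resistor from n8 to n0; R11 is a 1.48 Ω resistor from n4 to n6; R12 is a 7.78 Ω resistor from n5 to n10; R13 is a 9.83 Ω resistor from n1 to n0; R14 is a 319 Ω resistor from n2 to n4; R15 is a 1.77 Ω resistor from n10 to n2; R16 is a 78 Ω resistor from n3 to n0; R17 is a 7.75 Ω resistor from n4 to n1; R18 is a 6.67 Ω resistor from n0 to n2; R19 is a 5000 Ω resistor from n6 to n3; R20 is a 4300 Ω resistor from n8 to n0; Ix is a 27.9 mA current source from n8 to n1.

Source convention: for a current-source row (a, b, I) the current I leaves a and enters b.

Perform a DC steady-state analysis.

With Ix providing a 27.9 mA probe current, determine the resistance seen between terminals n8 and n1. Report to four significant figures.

Element admittances at DC:
  Y(R1) = 0.08197 S between n6,n2
  Y(R2) = 0.004878 S between n7,n9
  Y(R3) = 0.01335 S between n6,n9
  Y(R4) = 0.0006849 S between n5,n4
  Y(R5) = 0.05747 S between n3,n6
  Y(R6) = 0.0009804 S between n6,n3
  Y(R7) = 0.3846 S between n8,n5
  Y(R8) = 0.3425 S between n7,n1
  Y(R9) = 0.001972 S between n0,n2
  Y(R10) = 0.1751 S between n8,n0
  Y(R11) = 0.6757 S between n4,n6
  Y(R12) = 0.1285 S between n5,n10
  Y(R13) = 0.1017 S between n1,n0
  Y(R14) = 0.003135 S between n2,n4
  Y(R15) = 0.5650 S between n10,n2
  Y(R16) = 0.01282 S between n3,n0
  Y(R17) = 0.1290 S between n4,n1
  Y(R18) = 0.1499 S between n0,n2
  Y(R19) = 0.0002000 S between n6,n3
  Y(R20) = 0.0002326 S between n8,n0
  Ix: injects 0.0279 A into n1 (from n8)
Assemble and solve the 10×10 MNA system:
  V(n1)=0.1805  V(n2)=-0.002194  V(n3)=0.07875  V(n4)=0.1089  V(n5)=-0.08554  V(n6)=0.09596  V(n7)=0.1796  V(n8)=-0.1086  V(n9)=0.1184  V(n10)=-0.01764

R_eq = 10.36 Ω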